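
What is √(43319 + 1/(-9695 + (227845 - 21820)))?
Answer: 3*√185527907497270/196330 ≈ 208.13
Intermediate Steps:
√(43319 + 1/(-9695 + (227845 - 21820))) = √(43319 + 1/(-9695 + 206025)) = √(43319 + 1/196330) = √(8504819271/196330) = 3*√185527907497270/196330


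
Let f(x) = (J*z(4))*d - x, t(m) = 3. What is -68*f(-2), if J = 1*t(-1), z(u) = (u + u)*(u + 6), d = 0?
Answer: -136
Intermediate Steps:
z(u) = 2*u*(6 + u) (z(u) = (2*u)*(6 + u) = 2*u*(6 + u))
J = 3 (J = 1*3 = 3)
f(x) = -x (f(x) = (3*(2*4*(6 + 4)))*0 - x = (3*(2*4*10))*0 - x = (3*80)*0 - x = 240*0 - x = 0 - x = -x)
-68*f(-2) = -(-68)*(-2) = -68*2 = -136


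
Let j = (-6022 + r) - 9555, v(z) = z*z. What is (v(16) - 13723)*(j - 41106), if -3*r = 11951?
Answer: 816998000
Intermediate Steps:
v(z) = z²
r = -11951/3 (r = -⅓*11951 = -11951/3 ≈ -3983.7)
j = -58682/3 (j = (-6022 - 11951/3) - 9555 = -30017/3 - 9555 = -58682/3 ≈ -19561.)
(v(16) - 13723)*(j - 41106) = (16² - 13723)*(-58682/3 - 41106) = (256 - 13723)*(-182000/3) = -13467*(-182000/3) = 816998000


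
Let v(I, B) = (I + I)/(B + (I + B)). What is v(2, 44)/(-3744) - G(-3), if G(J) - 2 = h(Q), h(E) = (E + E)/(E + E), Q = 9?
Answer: -252721/84240 ≈ -3.0000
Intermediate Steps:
v(I, B) = 2*I/(I + 2*B) (v(I, B) = (2*I)/(B + (B + I)) = (2*I)/(I + 2*B) = 2*I/(I + 2*B))
h(E) = 1 (h(E) = (2*E)/((2*E)) = (2*E)*(1/(2*E)) = 1)
G(J) = 3 (G(J) = 2 + 1 = 3)
v(2, 44)/(-3744) - G(-3) = (2*2/(2 + 2*44))/(-3744) - 1*3 = (2*2/(2 + 88))*(-1/3744) - 3 = (2*2/90)*(-1/3744) - 3 = (2*2*(1/90))*(-1/3744) - 3 = (2/45)*(-1/3744) - 3 = -1/84240 - 3 = -252721/84240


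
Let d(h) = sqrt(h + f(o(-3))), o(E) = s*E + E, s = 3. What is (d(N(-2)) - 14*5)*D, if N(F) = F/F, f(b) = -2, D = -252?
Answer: 17640 - 252*I ≈ 17640.0 - 252.0*I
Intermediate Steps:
o(E) = 4*E (o(E) = 3*E + E = 4*E)
N(F) = 1
d(h) = sqrt(-2 + h) (d(h) = sqrt(h - 2) = sqrt(-2 + h))
(d(N(-2)) - 14*5)*D = (sqrt(-2 + 1) - 14*5)*(-252) = (sqrt(-1) - 70)*(-252) = (I - 70)*(-252) = (-70 + I)*(-252) = 17640 - 252*I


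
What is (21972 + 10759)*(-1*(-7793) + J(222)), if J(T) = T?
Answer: 262338965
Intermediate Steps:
(21972 + 10759)*(-1*(-7793) + J(222)) = (21972 + 10759)*(-1*(-7793) + 222) = 32731*(7793 + 222) = 32731*8015 = 262338965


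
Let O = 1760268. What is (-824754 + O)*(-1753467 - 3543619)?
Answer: -4955498112204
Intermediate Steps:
(-824754 + O)*(-1753467 - 3543619) = (-824754 + 1760268)*(-1753467 - 3543619) = 935514*(-5297086) = -4955498112204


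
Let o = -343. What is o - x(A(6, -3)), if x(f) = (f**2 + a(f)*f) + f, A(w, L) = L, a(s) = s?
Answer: -358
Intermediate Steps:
x(f) = f + 2*f**2 (x(f) = (f**2 + f*f) + f = (f**2 + f**2) + f = 2*f**2 + f = f + 2*f**2)
o - x(A(6, -3)) = -343 - (-3)*(1 + 2*(-3)) = -343 - (-3)*(1 - 6) = -343 - (-3)*(-5) = -343 - 1*15 = -343 - 15 = -358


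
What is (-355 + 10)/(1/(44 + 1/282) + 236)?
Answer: -4281105/2928806 ≈ -1.4617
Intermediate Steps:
(-355 + 10)/(1/(44 + 1/282) + 236) = -345/(1/(44 + 1/282) + 236) = -345/(1/(12409/282) + 236) = -345/(282/12409 + 236) = -345/2928806/12409 = -345*12409/2928806 = -4281105/2928806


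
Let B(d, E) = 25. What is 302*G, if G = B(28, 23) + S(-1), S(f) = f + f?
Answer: 6946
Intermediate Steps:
S(f) = 2*f
G = 23 (G = 25 + 2*(-1) = 25 - 2 = 23)
302*G = 302*23 = 6946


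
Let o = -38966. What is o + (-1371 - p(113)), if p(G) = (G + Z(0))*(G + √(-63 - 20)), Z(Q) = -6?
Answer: -52428 - 107*I*√83 ≈ -52428.0 - 974.82*I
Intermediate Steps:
p(G) = (-6 + G)*(G + I*√83) (p(G) = (G - 6)*(G + √(-63 - 20)) = (-6 + G)*(G + √(-83)) = (-6 + G)*(G + I*√83))
o + (-1371 - p(113)) = -38966 + (-1371 - (113² - 6*113 - 6*I*√83 + I*113*√83)) = -38966 + (-1371 - (12769 - 678 - 6*I*√83 + 113*I*√83)) = -38966 + (-1371 - (12091 + 107*I*√83)) = -38966 + (-1371 + (-12091 - 107*I*√83)) = -38966 + (-13462 - 107*I*√83) = -52428 - 107*I*√83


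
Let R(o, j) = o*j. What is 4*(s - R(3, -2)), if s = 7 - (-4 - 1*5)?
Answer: 88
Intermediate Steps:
R(o, j) = j*o
s = 16 (s = 7 - (-4 - 5) = 7 - 1*(-9) = 7 + 9 = 16)
4*(s - R(3, -2)) = 4*(16 - (-2)*3) = 4*(16 - 1*(-6)) = 4*(16 + 6) = 4*22 = 88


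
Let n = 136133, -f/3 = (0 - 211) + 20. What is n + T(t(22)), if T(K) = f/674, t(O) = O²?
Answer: 91754215/674 ≈ 1.3613e+5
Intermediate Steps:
f = 573 (f = -3*((0 - 211) + 20) = -3*(-211 + 20) = -3*(-191) = 573)
T(K) = 573/674
n + T(t(22)) = 136133 + 573/674 = 91754215/674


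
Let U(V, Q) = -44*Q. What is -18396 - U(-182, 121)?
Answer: -13072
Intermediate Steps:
-18396 - U(-182, 121) = -18396 - (-44)*121 = -18396 - 1*(-5324) = -18396 + 5324 = -13072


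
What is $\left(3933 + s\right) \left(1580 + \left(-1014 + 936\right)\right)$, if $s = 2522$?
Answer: $9695410$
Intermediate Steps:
$\left(3933 + s\right) \left(1580 + \left(-1014 + 936\right)\right) = \left(3933 + 2522\right) \left(1580 + \left(-1014 + 936\right)\right) = 6455 \left(1580 - 78\right) = 6455 \cdot 1502 = 9695410$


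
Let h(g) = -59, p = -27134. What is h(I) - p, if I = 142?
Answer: 27075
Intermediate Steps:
h(I) - p = -59 - 1*(-27134) = -59 + 27134 = 27075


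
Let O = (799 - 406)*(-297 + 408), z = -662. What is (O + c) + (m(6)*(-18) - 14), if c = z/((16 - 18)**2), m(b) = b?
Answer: 86671/2 ≈ 43336.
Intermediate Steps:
O = 43623 (O = 393*111 = 43623)
c = -331/2 (c = -662/(16 - 18)**2 = -662/((-2)**2) = -662/4 = -662*1/4 = -331/2 ≈ -165.50)
(O + c) + (m(6)*(-18) - 14) = (43623 - 331/2) + (6*(-18) - 14) = 86915/2 + (-108 - 14) = 86915/2 - 122 = 86671/2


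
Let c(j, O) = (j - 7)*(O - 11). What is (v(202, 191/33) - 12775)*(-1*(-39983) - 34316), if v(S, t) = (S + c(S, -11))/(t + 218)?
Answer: -76486915299/1055 ≈ -7.2499e+7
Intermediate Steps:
c(j, O) = (-11 + O)*(-7 + j) (c(j, O) = (-7 + j)*(-11 + O) = (-11 + O)*(-7 + j))
v(S, t) = (154 - 21*S)/(218 + t) (v(S, t) = (S + (77 - 11*S - 7*(-11) - 11*S))/(t + 218) = (S + (77 - 11*S + 77 - 11*S))/(218 + t) = (S + (154 - 22*S))/(218 + t) = (154 - 21*S)/(218 + t))
(v(202, 191/33) - 12775)*(-1*(-39983) - 34316) = (7*(22 - 3*202)/(218 + 191/33) - 12775)*(-1*(-39983) - 34316) = (7*(22 - 606)/(218 + 191*(1/33)) - 12775)*(39983 - 34316) = (7*(-584)/(218 + 191/33) - 12775)*5667 = (7*(-584)/(7385/33) - 12775)*5667 = (7*(33/7385)*(-584) - 12775)*5667 = (-19272/1055 - 12775)*5667 = -13496897/1055*5667 = -76486915299/1055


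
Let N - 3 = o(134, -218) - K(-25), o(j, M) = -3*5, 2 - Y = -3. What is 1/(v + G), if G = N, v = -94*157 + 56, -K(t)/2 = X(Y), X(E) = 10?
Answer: -1/14694 ≈ -6.8055e-5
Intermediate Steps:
Y = 5 (Y = 2 - 1*(-3) = 2 + 3 = 5)
K(t) = -20 (K(t) = -2*10 = -20)
o(j, M) = -15
N = 8 (N = 3 + (-15 - 1*(-20)) = 3 + (-15 + 20) = 3 + 5 = 8)
v = -14702 (v = -14758 + 56 = -14702)
G = 8
1/(v + G) = 1/(-14702 + 8) = 1/(-14694) = -1/14694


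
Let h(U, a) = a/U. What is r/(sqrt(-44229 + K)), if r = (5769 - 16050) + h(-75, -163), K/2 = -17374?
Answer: 770912*I*sqrt(78977)/5923275 ≈ 36.576*I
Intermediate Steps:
K = -34748 (K = 2*(-17374) = -34748)
r = -770912/75 (r = (5769 - 16050) - 163/(-75) = -10281 - 163*(-1/75) = -10281 + 163/75 = -770912/75 ≈ -10279.)
r/(sqrt(-44229 + K)) = -770912/(75*sqrt(-44229 - 34748)) = -770912*(-I*sqrt(78977)/78977)/75 = -(-770912)*I*sqrt(78977)/5923275 = 770912*I*sqrt(78977)/5923275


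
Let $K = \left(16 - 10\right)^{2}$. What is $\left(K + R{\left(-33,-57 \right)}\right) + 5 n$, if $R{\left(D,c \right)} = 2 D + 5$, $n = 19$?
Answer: $70$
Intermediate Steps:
$R{\left(D,c \right)} = 5 + 2 D$
$K = 36$ ($K = 6^{2} = 36$)
$\left(K + R{\left(-33,-57 \right)}\right) + 5 n = \left(36 + \left(5 + 2 \left(-33\right)\right)\right) + 5 \cdot 19 = \left(36 + \left(5 - 66\right)\right) + 95 = \left(36 - 61\right) + 95 = -25 + 95 = 70$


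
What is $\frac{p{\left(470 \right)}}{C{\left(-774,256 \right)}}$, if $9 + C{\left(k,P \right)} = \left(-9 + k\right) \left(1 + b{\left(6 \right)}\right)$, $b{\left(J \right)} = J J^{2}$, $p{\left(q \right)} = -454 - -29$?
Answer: $\frac{85}{33984} \approx 0.0025012$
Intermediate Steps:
$p{\left(q \right)} = -425$ ($p{\left(q \right)} = -454 + 29 = -425$)
$b{\left(J \right)} = J^{3}$
$C{\left(k,P \right)} = -1962 + 217 k$ ($C{\left(k,P \right)} = -9 + \left(-9 + k\right) \left(1 + 6^{3}\right) = -9 + \left(-9 + k\right) \left(1 + 216\right) = -9 + \left(-9 + k\right) 217 = -9 + \left(-1953 + 217 k\right) = -1962 + 217 k$)
$\frac{p{\left(470 \right)}}{C{\left(-774,256 \right)}} = - \frac{425}{-1962 + 217 \left(-774\right)} = - \frac{425}{-1962 - 167958} = - \frac{425}{-169920} = \left(-425\right) \left(- \frac{1}{169920}\right) = \frac{85}{33984}$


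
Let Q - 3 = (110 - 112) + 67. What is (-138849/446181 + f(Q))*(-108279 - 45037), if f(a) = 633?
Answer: -14426714862928/148727 ≈ -9.7001e+7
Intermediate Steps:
Q = 68 (Q = 3 + ((110 - 112) + 67) = 3 + (-2 + 67) = 3 + 65 = 68)
(-138849/446181 + f(Q))*(-108279 - 45037) = (-138849/446181 + 633)*(-108279 - 45037) = (-138849*1/446181 + 633)*(-153316) = (-46283/148727 + 633)*(-153316) = (94097908/148727)*(-153316) = -14426714862928/148727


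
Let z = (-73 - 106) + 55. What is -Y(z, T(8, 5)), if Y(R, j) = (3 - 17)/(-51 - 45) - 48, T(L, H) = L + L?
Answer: 2297/48 ≈ 47.854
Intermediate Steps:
T(L, H) = 2*L
z = -124 (z = -179 + 55 = -124)
Y(R, j) = -2297/48 (Y(R, j) = -14/(-96) - 48 = -14*(-1/96) - 48 = 7/48 - 48 = -2297/48)
-Y(z, T(8, 5)) = -1*(-2297/48) = 2297/48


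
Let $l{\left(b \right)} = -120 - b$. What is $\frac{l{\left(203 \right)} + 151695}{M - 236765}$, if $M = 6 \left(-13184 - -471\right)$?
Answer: $- \frac{151372}{313043} \approx -0.48355$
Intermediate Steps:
$M = -76278$ ($M = 6 \left(-13184 + 471\right) = 6 \left(-12713\right) = -76278$)
$\frac{l{\left(203 \right)} + 151695}{M - 236765} = \frac{\left(-120 - 203\right) + 151695}{-76278 - 236765} = \frac{\left(-120 - 203\right) + 151695}{-313043} = \left(-323 + 151695\right) \left(- \frac{1}{313043}\right) = 151372 \left(- \frac{1}{313043}\right) = - \frac{151372}{313043}$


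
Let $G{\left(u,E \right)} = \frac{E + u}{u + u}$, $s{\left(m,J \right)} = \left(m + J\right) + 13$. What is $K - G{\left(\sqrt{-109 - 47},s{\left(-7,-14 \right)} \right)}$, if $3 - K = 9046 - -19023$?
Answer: $- \frac{56133}{2} - \frac{2 i \sqrt{39}}{39} \approx -28067.0 - 0.32026 i$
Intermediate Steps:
$s{\left(m,J \right)} = 13 + J + m$ ($s{\left(m,J \right)} = \left(J + m\right) + 13 = 13 + J + m$)
$K = -28066$ ($K = 3 - \left(9046 - -19023\right) = 3 - \left(9046 + 19023\right) = 3 - 28069 = -28066$)
$G{\left(u,E \right)} = \frac{E + u}{2 u}$
$K - G{\left(\sqrt{-109 - 47},s{\left(-7,-14 \right)} \right)} = -28066 - \frac{\left(13 - 14 - 7\right) + \sqrt{-109 - 47}}{2 \sqrt{-109 - 47}} = -28066 - \frac{-8 + \sqrt{-156}}{2 \sqrt{-156}} = -28066 - \frac{-8 + 2 i \sqrt{39}}{2 \cdot 2 i \sqrt{39}} = -28066 - \frac{- \frac{i \sqrt{39}}{78} \left(-8 + 2 i \sqrt{39}\right)}{2} = -28066 - - \frac{i \sqrt{39} \left(-8 + 2 i \sqrt{39}\right)}{156} = -28066 + \frac{i \sqrt{39} \left(-8 + 2 i \sqrt{39}\right)}{156}$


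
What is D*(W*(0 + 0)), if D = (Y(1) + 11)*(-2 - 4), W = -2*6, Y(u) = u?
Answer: 0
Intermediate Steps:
W = -12
D = -72 (D = (1 + 11)*(-2 - 4) = 12*(-6) = -72)
D*(W*(0 + 0)) = -(-864)*(0 + 0) = -(-864)*0 = -72*0 = 0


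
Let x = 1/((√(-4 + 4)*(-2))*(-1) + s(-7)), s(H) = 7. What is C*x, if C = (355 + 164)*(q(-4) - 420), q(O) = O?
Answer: -220056/7 ≈ -31437.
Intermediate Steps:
x = ⅐ (x = 1/((√(-4 + 4)*(-2))*(-1) + 7) = 1/((√0*(-2))*(-1) + 7) = 1/((0*(-2))*(-1) + 7) = 1/(0*(-1) + 7) = 1/(0 + 7) = 1/7 = ⅐ ≈ 0.14286)
C = -220056 (C = (355 + 164)*(-4 - 420) = 519*(-424) = -220056)
C*x = -220056*⅐ = -220056/7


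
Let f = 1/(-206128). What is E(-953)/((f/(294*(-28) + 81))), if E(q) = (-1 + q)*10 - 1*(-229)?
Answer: -15643870393008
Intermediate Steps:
f = -1/206128 ≈ -4.8514e-6
E(q) = 219 + 10*q (E(q) = (-10 + 10*q) + 229 = 219 + 10*q)
E(-953)/((f/(294*(-28) + 81))) = (219 + 10*(-953))/((-1/(206128*(294*(-28) + 81)))) = (219 - 9530)/((-1/(206128*(-8232 + 81)))) = -9311/((-1/206128/(-8151))) = -9311/((-1/206128*(-1/8151))) = -9311/1/1680149328 = -9311*1680149328 = -15643870393008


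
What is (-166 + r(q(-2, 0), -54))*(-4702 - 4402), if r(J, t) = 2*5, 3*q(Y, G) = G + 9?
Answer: 1420224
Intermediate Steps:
q(Y, G) = 3 + G/3 (q(Y, G) = (G + 9)/3 = (9 + G)/3 = 3 + G/3)
r(J, t) = 10
(-166 + r(q(-2, 0), -54))*(-4702 - 4402) = (-166 + 10)*(-4702 - 4402) = -156*(-9104) = 1420224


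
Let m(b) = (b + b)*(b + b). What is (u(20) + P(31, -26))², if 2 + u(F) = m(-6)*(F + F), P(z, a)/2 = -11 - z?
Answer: 32194276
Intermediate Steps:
m(b) = 4*b² (m(b) = (2*b)*(2*b) = 4*b²)
P(z, a) = -22 - 2*z (P(z, a) = 2*(-11 - z) = -22 - 2*z)
u(F) = -2 + 288*F (u(F) = -2 + (4*(-6)²)*(F + F) = -2 + (4*36)*(2*F) = -2 + 144*(2*F) = -2 + 288*F)
(u(20) + P(31, -26))² = ((-2 + 288*20) + (-22 - 2*31))² = ((-2 + 5760) + (-22 - 62))² = (5758 - 84)² = 5674² = 32194276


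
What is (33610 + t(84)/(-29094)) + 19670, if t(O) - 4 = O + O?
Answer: 775064074/14547 ≈ 53280.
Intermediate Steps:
t(O) = 4 + 2*O (t(O) = 4 + (O + O) = 4 + 2*O)
(33610 + t(84)/(-29094)) + 19670 = (33610 + (4 + 2*84)/(-29094)) + 19670 = (33610 + (4 + 168)*(-1/29094)) + 19670 = (33610 + 172*(-1/29094)) + 19670 = (33610 - 86/14547) + 19670 = 488924584/14547 + 19670 = 775064074/14547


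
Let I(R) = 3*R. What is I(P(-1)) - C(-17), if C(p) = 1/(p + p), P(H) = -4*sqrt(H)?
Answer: 1/34 - 12*I ≈ 0.029412 - 12.0*I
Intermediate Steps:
C(p) = 1/(2*p)
I(P(-1)) - C(-17) = 3*(-4*I) - 1/(2*(-17)) = 3*(-4*I) - (-1)/(2*17) = -12*I - 1*(-1/34) = -12*I + 1/34 = 1/34 - 12*I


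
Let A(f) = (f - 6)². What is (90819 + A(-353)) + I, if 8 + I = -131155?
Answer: 88537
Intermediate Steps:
I = -131163 (I = -8 - 131155 = -131163)
A(f) = (-6 + f)²
(90819 + A(-353)) + I = (90819 + (-6 - 353)²) - 131163 = (90819 + (-359)²) - 131163 = (90819 + 128881) - 131163 = 219700 - 131163 = 88537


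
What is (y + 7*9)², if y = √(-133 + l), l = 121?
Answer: 3957 + 252*I*√3 ≈ 3957.0 + 436.48*I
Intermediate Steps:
y = 2*I*√3 (y = √(-133 + 121) = √(-12) = 2*I*√3 ≈ 3.4641*I)
(y + 7*9)² = (2*I*√3 + 7*9)² = (2*I*√3 + 63)² = (63 + 2*I*√3)²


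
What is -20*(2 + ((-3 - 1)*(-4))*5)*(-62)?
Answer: 101680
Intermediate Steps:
-20*(2 + ((-3 - 1)*(-4))*5)*(-62) = -20*(2 - 4*(-4)*5)*(-62) = -20*(2 + 16*5)*(-62) = -20*(2 + 80)*(-62) = -20*82*(-62) = -1640*(-62) = 101680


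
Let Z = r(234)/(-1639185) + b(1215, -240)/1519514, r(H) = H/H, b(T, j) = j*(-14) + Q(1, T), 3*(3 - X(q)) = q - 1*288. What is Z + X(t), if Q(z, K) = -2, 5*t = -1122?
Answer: 216450191356079/1245382278045 ≈ 173.80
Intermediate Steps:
t = -1122/5 (t = (⅕)*(-1122) = -1122/5 ≈ -224.40)
X(q) = 99 - q/3 (X(q) = 3 - (q - 1*288)/3 = 3 - (q - 288)/3 = 3 - (-288 + q)/3 = 3 + (96 - q/3) = 99 - q/3)
b(T, j) = -2 - 14*j (b(T, j) = j*(-14) - 2 = -14*j - 2 = -2 - 14*j)
r(H) = 1
Z = 2751431858/1245382278045 (Z = 1/(-1639185) + (-2 - 14*(-240))/1519514 = 1*(-1/1639185) + (-2 + 3360)*(1/1519514) = -1/1639185 + 3358*(1/1519514) = -1/1639185 + 1679/759757 = 2751431858/1245382278045 ≈ 0.0022093)
Z + X(t) = 2751431858/1245382278045 + (99 - ⅓*(-1122/5)) = 2751431858/1245382278045 + (99 + 374/5) = 2751431858/1245382278045 + 869/5 = 216450191356079/1245382278045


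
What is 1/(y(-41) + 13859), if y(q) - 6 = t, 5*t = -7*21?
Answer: 5/69178 ≈ 7.2277e-5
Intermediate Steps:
t = -147/5 (t = (-7*21)/5 = (1/5)*(-147) = -147/5 ≈ -29.400)
y(q) = -117/5 (y(q) = 6 - 147/5 = -117/5)
1/(y(-41) + 13859) = 1/(-117/5 + 13859) = 1/(69178/5) = 5/69178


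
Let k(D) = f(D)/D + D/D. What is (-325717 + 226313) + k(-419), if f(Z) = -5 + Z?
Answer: -41649433/419 ≈ -99402.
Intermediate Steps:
k(D) = 1 + (-5 + D)/D (k(D) = (-5 + D)/D + D/D = (-5 + D)/D + 1 = 1 + (-5 + D)/D)
(-325717 + 226313) + k(-419) = (-325717 + 226313) + (2 - 5/(-419)) = -99404 + (2 - 5*(-1/419)) = -99404 + (2 + 5/419) = -99404 + 843/419 = -41649433/419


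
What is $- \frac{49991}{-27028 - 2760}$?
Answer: $\frac{49991}{29788} \approx 1.6782$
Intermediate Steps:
$- \frac{49991}{-27028 - 2760} = - \frac{49991}{-29788} = \left(-49991\right) \left(- \frac{1}{29788}\right) = \frac{49991}{29788}$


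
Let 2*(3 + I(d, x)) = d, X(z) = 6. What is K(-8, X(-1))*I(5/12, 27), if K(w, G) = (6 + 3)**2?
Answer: -1809/8 ≈ -226.13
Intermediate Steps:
I(d, x) = -3 + d/2
K(w, G) = 81 (K(w, G) = 9**2 = 81)
K(-8, X(-1))*I(5/12, 27) = 81*(-3 + (5/12)/2) = 81*(-3 + (5*(1/12))/2) = 81*(-3 + (1/2)*(5/12)) = 81*(-3 + 5/24) = 81*(-67/24) = -1809/8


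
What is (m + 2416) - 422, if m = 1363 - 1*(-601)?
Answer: 3958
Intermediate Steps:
m = 1964 (m = 1363 + 601 = 1964)
(m + 2416) - 422 = (1964 + 2416) - 422 = 4380 - 422 = 3958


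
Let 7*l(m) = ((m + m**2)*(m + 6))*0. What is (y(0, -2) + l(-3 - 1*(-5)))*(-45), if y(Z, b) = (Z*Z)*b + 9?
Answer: -405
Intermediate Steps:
y(Z, b) = 9 + b*Z**2 (y(Z, b) = Z**2*b + 9 = b*Z**2 + 9 = 9 + b*Z**2)
l(m) = 0 (l(m) = (((m + m**2)*(m + 6))*0)/7 = (((m + m**2)*(6 + m))*0)/7 = (((6 + m)*(m + m**2))*0)/7 = (1/7)*0 = 0)
(y(0, -2) + l(-3 - 1*(-5)))*(-45) = ((9 - 2*0**2) + 0)*(-45) = ((9 - 2*0) + 0)*(-45) = ((9 + 0) + 0)*(-45) = (9 + 0)*(-45) = 9*(-45) = -405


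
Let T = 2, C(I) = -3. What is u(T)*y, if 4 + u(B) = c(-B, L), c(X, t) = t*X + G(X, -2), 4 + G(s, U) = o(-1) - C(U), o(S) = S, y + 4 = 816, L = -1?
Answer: -3248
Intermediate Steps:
y = 812 (y = -4 + 816 = 812)
G(s, U) = -2 (G(s, U) = -4 + (-1 - 1*(-3)) = -4 + (-1 + 3) = -4 + 2 = -2)
c(X, t) = -2 + X*t (c(X, t) = t*X - 2 = X*t - 2 = -2 + X*t)
u(B) = -6 + B (u(B) = -4 + (-2 - B*(-1)) = -4 + (-2 + B) = -6 + B)
u(T)*y = (-6 + 2)*812 = -4*812 = -3248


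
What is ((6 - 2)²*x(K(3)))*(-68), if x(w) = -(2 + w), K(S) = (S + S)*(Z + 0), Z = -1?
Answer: -4352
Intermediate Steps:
K(S) = -2*S (K(S) = (S + S)*(-1 + 0) = (2*S)*(-1) = -2*S)
x(w) = -2 - w
((6 - 2)²*x(K(3)))*(-68) = ((6 - 2)²*(-2 - (-2)*3))*(-68) = (4²*(-2 - 1*(-6)))*(-68) = (16*(-2 + 6))*(-68) = (16*4)*(-68) = 64*(-68) = -4352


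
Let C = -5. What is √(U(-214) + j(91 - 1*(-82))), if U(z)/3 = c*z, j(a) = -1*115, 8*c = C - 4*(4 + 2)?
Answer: √8849/2 ≈ 47.035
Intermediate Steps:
c = -29/8 (c = (-5 - 4*(4 + 2))/8 = (-5 - 4*6)/8 = (-5 - 24)/8 = (⅛)*(-29) = -29/8 ≈ -3.6250)
j(a) = -115
U(z) = -87*z/8 (U(z) = 3*(-29*z/8) = -87*z/8)
√(U(-214) + j(91 - 1*(-82))) = √(-87/8*(-214) - 115) = √(9309/4 - 115) = √(8849/4) = √8849/2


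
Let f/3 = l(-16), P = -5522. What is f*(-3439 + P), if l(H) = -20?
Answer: 537660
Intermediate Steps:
f = -60 (f = 3*(-20) = -60)
f*(-3439 + P) = -60*(-3439 - 5522) = -60*(-8961) = 537660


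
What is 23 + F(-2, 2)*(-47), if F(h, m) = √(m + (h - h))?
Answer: 23 - 47*√2 ≈ -43.468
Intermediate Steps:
F(h, m) = √m (F(h, m) = √(m + 0) = √m)
23 + F(-2, 2)*(-47) = 23 + √2*(-47) = 23 - 47*√2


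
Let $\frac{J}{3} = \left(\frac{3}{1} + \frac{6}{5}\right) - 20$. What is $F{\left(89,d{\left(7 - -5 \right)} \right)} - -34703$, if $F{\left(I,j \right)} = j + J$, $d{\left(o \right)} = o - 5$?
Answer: $\frac{173313}{5} \approx 34663.0$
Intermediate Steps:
$J = - \frac{237}{5}$ ($J = 3 \left(\left(\frac{3}{1} + \frac{6}{5}\right) - 20\right) = 3 \left(\left(3 \cdot 1 + 6 \cdot \frac{1}{5}\right) - 20\right) = 3 \left(\left(3 + \frac{6}{5}\right) - 20\right) = 3 \left(\frac{21}{5} - 20\right) = 3 \left(- \frac{79}{5}\right) = - \frac{237}{5} \approx -47.4$)
$d{\left(o \right)} = -5 + o$ ($d{\left(o \right)} = o - 5 = -5 + o$)
$F{\left(I,j \right)} = - \frac{237}{5} + j$ ($F{\left(I,j \right)} = j - \frac{237}{5} = - \frac{237}{5} + j$)
$F{\left(89,d{\left(7 - -5 \right)} \right)} - -34703 = \left(- \frac{237}{5} + \left(-5 + \left(7 - -5\right)\right)\right) - -34703 = \left(- \frac{237}{5} + \left(-5 + \left(7 + 5\right)\right)\right) + 34703 = \left(- \frac{237}{5} + \left(-5 + 12\right)\right) + 34703 = \left(- \frac{237}{5} + 7\right) + 34703 = - \frac{202}{5} + 34703 = \frac{173313}{5}$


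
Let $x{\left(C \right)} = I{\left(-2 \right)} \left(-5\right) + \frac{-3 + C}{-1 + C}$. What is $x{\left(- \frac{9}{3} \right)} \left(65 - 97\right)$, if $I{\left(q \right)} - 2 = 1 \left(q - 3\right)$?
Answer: $-528$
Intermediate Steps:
$I{\left(q \right)} = -1 + q$ ($I{\left(q \right)} = 2 + 1 \left(q - 3\right) = 2 + 1 \left(-3 + q\right) = 2 + \left(-3 + q\right) = -1 + q$)
$x{\left(C \right)} = 15 + \frac{-3 + C}{-1 + C}$ ($x{\left(C \right)} = \left(-1 - 2\right) \left(-5\right) + \frac{-3 + C}{-1 + C} = \left(-3\right) \left(-5\right) + \frac{-3 + C}{-1 + C} = 15 + \frac{-3 + C}{-1 + C}$)
$x{\left(- \frac{9}{3} \right)} \left(65 - 97\right) = \frac{2 \left(-9 + 8 \left(- \frac{9}{3}\right)\right)}{-1 - \frac{9}{3}} \left(65 - 97\right) = \frac{2 \left(-9 + 8 \left(\left(-9\right) \frac{1}{3}\right)\right)}{-1 - 3} \left(-32\right) = \frac{2 \left(-9 + 8 \left(-3\right)\right)}{-1 - 3} \left(-32\right) = \frac{2 \left(-9 - 24\right)}{-4} \left(-32\right) = 2 \left(- \frac{1}{4}\right) \left(-33\right) \left(-32\right) = \frac{33}{2} \left(-32\right) = -528$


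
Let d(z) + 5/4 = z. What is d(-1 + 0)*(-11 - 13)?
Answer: 54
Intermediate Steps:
d(z) = -5/4 + z
d(-1 + 0)*(-11 - 13) = (-5/4 + (-1 + 0))*(-11 - 13) = (-5/4 - 1)*(-24) = -9/4*(-24) = 54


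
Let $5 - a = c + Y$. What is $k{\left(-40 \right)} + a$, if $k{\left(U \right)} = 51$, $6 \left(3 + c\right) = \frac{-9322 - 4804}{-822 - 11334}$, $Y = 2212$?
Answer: $- \frac{78522667}{36468} \approx -2153.2$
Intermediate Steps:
$c = - \frac{102341}{36468}$ ($c = -3 + \frac{\left(-9322 - 4804\right) \frac{1}{-822 - 11334}}{6} = -3 + \frac{\left(-14126\right) \frac{1}{-12156}}{6} = -3 + \frac{\left(-14126\right) \left(- \frac{1}{12156}\right)}{6} = -3 + \frac{1}{6} \cdot \frac{7063}{6078} = -3 + \frac{7063}{36468} = - \frac{102341}{36468} \approx -2.8063$)
$a = - \frac{80382535}{36468}$ ($a = 5 - \left(- \frac{102341}{36468} + 2212\right) = 5 - \frac{80564875}{36468} = - \frac{80382535}{36468} \approx -2204.2$)
$k{\left(-40 \right)} + a = 51 - \frac{80382535}{36468} = - \frac{78522667}{36468}$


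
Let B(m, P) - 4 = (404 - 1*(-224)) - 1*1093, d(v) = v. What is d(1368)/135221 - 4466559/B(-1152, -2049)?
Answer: 603973205187/62336881 ≈ 9688.9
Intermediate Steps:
B(m, P) = -461 (B(m, P) = 4 + ((404 - 1*(-224)) - 1*1093) = 4 + ((404 + 224) - 1093) = 4 + (628 - 1093) = 4 - 465 = -461)
d(1368)/135221 - 4466559/B(-1152, -2049) = 1368/135221 - 4466559/(-461) = 1368*(1/135221) - 4466559*(-1/461) = 1368/135221 + 4466559/461 = 603973205187/62336881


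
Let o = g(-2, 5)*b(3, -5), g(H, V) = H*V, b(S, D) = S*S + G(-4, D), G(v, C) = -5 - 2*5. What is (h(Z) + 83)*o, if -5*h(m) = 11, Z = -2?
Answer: 4848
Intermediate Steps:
G(v, C) = -15 (G(v, C) = -5 - 10 = -15)
h(m) = -11/5 (h(m) = -⅕*11 = -11/5)
b(S, D) = -15 + S² (b(S, D) = S*S - 15 = S² - 15 = -15 + S²)
o = 60 (o = (-2*5)*(-15 + 3²) = -10*(-15 + 9) = -10*(-6) = 60)
(h(Z) + 83)*o = (-11/5 + 83)*60 = (404/5)*60 = 4848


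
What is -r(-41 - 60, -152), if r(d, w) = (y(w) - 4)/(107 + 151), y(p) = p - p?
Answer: 2/129 ≈ 0.015504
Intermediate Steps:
y(p) = 0
r(d, w) = -2/129 (r(d, w) = (0 - 4)/(107 + 151) = -4/258 = -4*1/258 = -2/129)
-r(-41 - 60, -152) = -1*(-2/129) = 2/129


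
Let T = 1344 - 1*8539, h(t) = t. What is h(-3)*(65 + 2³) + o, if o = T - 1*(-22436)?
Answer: 15022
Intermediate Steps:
T = -7195 (T = 1344 - 8539 = -7195)
o = 15241 (o = -7195 - 1*(-22436) = -7195 + 22436 = 15241)
h(-3)*(65 + 2³) + o = -3*(65 + 2³) + 15241 = -3*(65 + 8) + 15241 = -3*73 + 15241 = -219 + 15241 = 15022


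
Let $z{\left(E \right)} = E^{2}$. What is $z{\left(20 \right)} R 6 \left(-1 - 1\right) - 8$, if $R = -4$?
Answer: $19192$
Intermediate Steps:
$z{\left(20 \right)} R 6 \left(-1 - 1\right) - 8 = 20^{2} \left(-4\right) 6 \left(-1 - 1\right) - 8 = 400 \left(- 24 \left(-1 - 1\right)\right) - 8 = 400 \left(\left(-24\right) \left(-2\right)\right) - 8 = 400 \cdot 48 - 8 = 19200 - 8 = 19192$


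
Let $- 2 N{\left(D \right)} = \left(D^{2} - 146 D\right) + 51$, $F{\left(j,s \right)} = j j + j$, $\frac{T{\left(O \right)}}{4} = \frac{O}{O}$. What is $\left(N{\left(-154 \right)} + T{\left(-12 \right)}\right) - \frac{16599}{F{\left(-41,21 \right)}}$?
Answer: $- \frac{37935859}{1640} \approx -23132.0$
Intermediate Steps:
$T{\left(O \right)} = 4$ ($T{\left(O \right)} = 4 \frac{O}{O} = 4 \cdot 1 = 4$)
$F{\left(j,s \right)} = j + j^{2}$ ($F{\left(j,s \right)} = j^{2} + j = j + j^{2}$)
$N{\left(D \right)} = - \frac{51}{2} + 73 D - \frac{D^{2}}{2}$ ($N{\left(D \right)} = - \frac{\left(D^{2} - 146 D\right) + 51}{2} = - \frac{51 + D^{2} - 146 D}{2} = - \frac{51}{2} + 73 D - \frac{D^{2}}{2}$)
$\left(N{\left(-154 \right)} + T{\left(-12 \right)}\right) - \frac{16599}{F{\left(-41,21 \right)}} = \left(\left(- \frac{51}{2} + 73 \left(-154\right) - \frac{\left(-154\right)^{2}}{2}\right) + 4\right) - \frac{16599}{\left(-41\right) \left(1 - 41\right)} = \left(\left(- \frac{51}{2} - 11242 - 11858\right) + 4\right) - \frac{16599}{\left(-41\right) \left(-40\right)} = \left(\left(- \frac{51}{2} - 11242 - 11858\right) + 4\right) - \frac{16599}{1640} = \left(- \frac{46251}{2} + 4\right) - \frac{16599}{1640} = - \frac{46243}{2} - \frac{16599}{1640} = - \frac{37935859}{1640}$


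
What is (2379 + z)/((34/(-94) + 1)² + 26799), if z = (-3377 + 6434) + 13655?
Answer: 42172019/59199891 ≈ 0.71237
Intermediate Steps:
z = 16712 (z = 3057 + 13655 = 16712)
(2379 + z)/((34/(-94) + 1)² + 26799) = (2379 + 16712)/((34/(-94) + 1)² + 26799) = 19091/((34*(-1/94) + 1)² + 26799) = 19091/((-17/47 + 1)² + 26799) = 19091/((30/47)² + 26799) = 19091/(900/2209 + 26799) = 19091/(59199891/2209) = 19091*(2209/59199891) = 42172019/59199891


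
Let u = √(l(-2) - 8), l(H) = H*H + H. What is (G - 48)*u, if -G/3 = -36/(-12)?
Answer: -57*I*√6 ≈ -139.62*I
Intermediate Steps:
G = -9 (G = -(-108)/(-12) = -(-108)*(-1)/12 = -3*3 = -9)
l(H) = H + H² (l(H) = H² + H = H + H²)
u = I*√6 (u = √(-2*(1 - 2) - 8) = √(-2*(-1) - 8) = √(2 - 8) = √(-6) = I*√6 ≈ 2.4495*I)
(G - 48)*u = (-9 - 48)*(I*√6) = -57*I*√6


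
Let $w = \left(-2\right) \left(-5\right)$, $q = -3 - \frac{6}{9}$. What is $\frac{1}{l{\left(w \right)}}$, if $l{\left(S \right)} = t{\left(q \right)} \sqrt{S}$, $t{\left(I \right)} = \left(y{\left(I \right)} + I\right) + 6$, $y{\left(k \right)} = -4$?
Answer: $- \frac{3 \sqrt{10}}{50} \approx -0.18974$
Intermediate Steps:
$q = - \frac{11}{3}$ ($q = -3 - 6 \cdot \frac{1}{9} = -3 - \frac{2}{3} = - \frac{11}{3} \approx -3.6667$)
$t{\left(I \right)} = 2 + I$ ($t{\left(I \right)} = \left(-4 + I\right) + 6 = 2 + I$)
$w = 10$
$l{\left(S \right)} = - \frac{5 \sqrt{S}}{3}$ ($l{\left(S \right)} = \left(2 - \frac{11}{3}\right) \sqrt{S} = - \frac{5 \sqrt{S}}{3}$)
$\frac{1}{l{\left(w \right)}} = \frac{1}{\left(- \frac{5}{3}\right) \sqrt{10}} = - \frac{3 \sqrt{10}}{50}$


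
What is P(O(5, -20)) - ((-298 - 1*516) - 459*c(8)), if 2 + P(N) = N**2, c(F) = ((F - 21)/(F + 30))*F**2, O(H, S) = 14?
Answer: -171792/19 ≈ -9041.7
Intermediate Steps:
c(F) = F**2*(-21 + F)/(30 + F) (c(F) = ((-21 + F)/(30 + F))*F**2 = F**2*(-21 + F)/(30 + F))
P(N) = -2 + N**2
P(O(5, -20)) - ((-298 - 1*516) - 459*c(8)) = (-2 + 14**2) - ((-298 - 1*516) - 459*8**2*(-21 + 8)/(30 + 8)) = (-2 + 196) - ((-298 - 516) - 29376*(-13)/38) = 194 - (-814 - 29376*(-13)/38) = 194 - (-814 - 459*(-416/19)) = 194 - (-814 + 190944/19) = 194 - 1*175478/19 = 194 - 175478/19 = -171792/19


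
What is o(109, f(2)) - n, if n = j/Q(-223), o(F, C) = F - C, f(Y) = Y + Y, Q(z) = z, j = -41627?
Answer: -18212/223 ≈ -81.668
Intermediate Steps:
f(Y) = 2*Y
n = 41627/223 (n = -41627/(-223) = -41627*(-1/223) = 41627/223 ≈ 186.67)
o(109, f(2)) - n = (109 - 2*2) - 1*41627/223 = (109 - 1*4) - 41627/223 = (109 - 4) - 41627/223 = 105 - 41627/223 = -18212/223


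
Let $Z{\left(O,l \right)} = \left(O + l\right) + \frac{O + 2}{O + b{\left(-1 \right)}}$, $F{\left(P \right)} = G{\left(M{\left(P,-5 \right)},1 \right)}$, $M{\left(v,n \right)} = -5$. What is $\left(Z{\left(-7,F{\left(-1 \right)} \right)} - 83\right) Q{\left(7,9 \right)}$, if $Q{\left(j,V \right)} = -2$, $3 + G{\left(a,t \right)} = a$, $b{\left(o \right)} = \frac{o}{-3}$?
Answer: $\frac{389}{2} \approx 194.5$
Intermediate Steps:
$b{\left(o \right)} = - \frac{o}{3}$ ($b{\left(o \right)} = o \left(- \frac{1}{3}\right) = - \frac{o}{3}$)
$G{\left(a,t \right)} = -3 + a$
$F{\left(P \right)} = -8$ ($F{\left(P \right)} = -3 - 5 = -8$)
$Z{\left(O,l \right)} = O + l + \frac{2 + O}{\frac{1}{3} + O}$ ($Z{\left(O,l \right)} = \left(O + l\right) + \frac{O + 2}{O - - \frac{1}{3}} = \left(O + l\right) + \frac{2 + O}{O + \frac{1}{3}} = \left(O + l\right) + \frac{2 + O}{\frac{1}{3} + O} = O + l + \frac{2 + O}{\frac{1}{3} + O}$)
$\left(Z{\left(-7,F{\left(-1 \right)} \right)} - 83\right) Q{\left(7,9 \right)} = \left(\frac{6 - 8 + 3 \left(-7\right)^{2} + 4 \left(-7\right) + 3 \left(-7\right) \left(-8\right)}{1 + 3 \left(-7\right)} - 83\right) \left(-2\right) = \left(\frac{6 - 8 + 3 \cdot 49 - 28 + 168}{1 - 21} - 83\right) \left(-2\right) = \left(\frac{6 - 8 + 147 - 28 + 168}{-20} - 83\right) \left(-2\right) = \left(\left(- \frac{1}{20}\right) 285 - 83\right) \left(-2\right) = \left(- \frac{57}{4} - 83\right) \left(-2\right) = \left(- \frac{389}{4}\right) \left(-2\right) = \frac{389}{2}$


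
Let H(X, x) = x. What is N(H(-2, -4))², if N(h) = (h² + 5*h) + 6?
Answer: 4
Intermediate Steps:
N(h) = 6 + h² + 5*h
N(H(-2, -4))² = (6 + (-4)² + 5*(-4))² = (6 + 16 - 20)² = 2² = 4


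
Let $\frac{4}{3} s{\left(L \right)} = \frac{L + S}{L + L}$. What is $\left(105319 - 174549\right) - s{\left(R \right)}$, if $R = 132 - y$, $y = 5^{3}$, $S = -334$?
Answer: $- \frac{3875899}{56} \approx -69213.0$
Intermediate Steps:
$y = 125$
$R = 7$ ($R = 132 - 125 = 7$)
$s{\left(L \right)} = \frac{3 \left(-334 + L\right)}{8 L}$ ($s{\left(L \right)} = \frac{3 \frac{L - 334}{L + L}}{4} = \frac{3 \frac{-334 + L}{2 L}}{4} = \frac{3 \left(-334 + L\right)}{8 L}$)
$\left(105319 - 174549\right) - s{\left(R \right)} = \left(105319 - 174549\right) - \frac{3 \left(-334 + 7\right)}{8 \cdot 7} = \left(105319 - 174549\right) - \frac{3}{8} \cdot \frac{1}{7} \left(-327\right) = -69230 - - \frac{981}{56} = -69230 + \frac{981}{56} = - \frac{3875899}{56}$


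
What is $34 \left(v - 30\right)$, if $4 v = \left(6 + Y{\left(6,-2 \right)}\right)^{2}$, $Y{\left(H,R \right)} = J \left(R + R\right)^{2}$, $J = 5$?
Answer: $61846$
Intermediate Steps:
$Y{\left(H,R \right)} = 20 R^{2}$ ($Y{\left(H,R \right)} = 5 \left(R + R\right)^{2} = 5 \left(2 R\right)^{2} = 5 \cdot 4 R^{2} = 20 R^{2}$)
$v = 1849$ ($v = \frac{\left(6 + 20 \left(-2\right)^{2}\right)^{2}}{4} = \frac{\left(6 + 20 \cdot 4\right)^{2}}{4} = \frac{\left(6 + 80\right)^{2}}{4} = \frac{86^{2}}{4} = \frac{1}{4} \cdot 7396 = 1849$)
$34 \left(v - 30\right) = 34 \left(1849 - 30\right) = 34 \cdot 1819 = 61846$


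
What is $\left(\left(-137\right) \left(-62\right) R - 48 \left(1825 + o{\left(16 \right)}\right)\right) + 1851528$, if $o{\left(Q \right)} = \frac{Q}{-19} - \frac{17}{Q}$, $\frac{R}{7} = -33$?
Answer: $- \frac{3763797}{19} \approx -1.9809 \cdot 10^{5}$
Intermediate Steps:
$R = -231$ ($R = 7 \left(-33\right) = -231$)
$o{\left(Q \right)} = - \frac{17}{Q} - \frac{Q}{19}$ ($o{\left(Q \right)} = Q \left(- \frac{1}{19}\right) - \frac{17}{Q} = - \frac{Q}{19} - \frac{17}{Q} = - \frac{17}{Q} - \frac{Q}{19}$)
$\left(\left(-137\right) \left(-62\right) R - 48 \left(1825 + o{\left(16 \right)}\right)\right) + 1851528 = \left(\left(-137\right) \left(-62\right) \left(-231\right) - 48 \left(1825 - \left(\frac{16}{19} + \frac{17}{16}\right)\right)\right) + 1851528 = \left(8494 \left(-231\right) - 48 \left(1825 - \frac{579}{304}\right)\right) + 1851528 = \left(-1962114 - 48 \left(1825 - \frac{579}{304}\right)\right) + 1851528 = \left(-1962114 - \frac{1662663}{19}\right) + 1851528 = - \frac{38942829}{19} + 1851528 = - \frac{3763797}{19}$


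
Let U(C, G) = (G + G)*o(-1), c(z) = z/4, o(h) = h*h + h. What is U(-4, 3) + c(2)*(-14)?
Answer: -7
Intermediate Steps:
o(h) = h + h² (o(h) = h² + h = h + h²)
c(z) = z/4 (c(z) = z*(¼) = z/4)
U(C, G) = 0 (U(C, G) = (G + G)*(-(1 - 1)) = (2*G)*(-1*0) = (2*G)*0 = 0)
U(-4, 3) + c(2)*(-14) = 0 + ((¼)*2)*(-14) = 0 + (½)*(-14) = 0 - 7 = -7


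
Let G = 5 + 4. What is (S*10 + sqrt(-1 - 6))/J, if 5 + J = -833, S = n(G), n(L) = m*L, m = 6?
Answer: -270/419 - I*sqrt(7)/838 ≈ -0.64439 - 0.0031572*I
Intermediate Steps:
G = 9
n(L) = 6*L
S = 54 (S = 6*9 = 54)
J = -838 (J = -5 - 833 = -838)
(S*10 + sqrt(-1 - 6))/J = (54*10 + sqrt(-1 - 6))/(-838) = (540 + sqrt(-7))*(-1/838) = (540 + I*sqrt(7))*(-1/838) = -270/419 - I*sqrt(7)/838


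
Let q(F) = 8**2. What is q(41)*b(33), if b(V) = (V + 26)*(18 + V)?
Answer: 192576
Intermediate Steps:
q(F) = 64
b(V) = (18 + V)*(26 + V) (b(V) = (26 + V)*(18 + V) = (18 + V)*(26 + V))
q(41)*b(33) = 64*(468 + 33**2 + 44*33) = 64*(468 + 1089 + 1452) = 64*3009 = 192576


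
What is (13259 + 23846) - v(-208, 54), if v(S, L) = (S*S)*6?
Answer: -222479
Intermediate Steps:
v(S, L) = 6*S² (v(S, L) = S²*6 = 6*S²)
(13259 + 23846) - v(-208, 54) = (13259 + 23846) - 6*(-208)² = 37105 - 6*43264 = 37105 - 1*259584 = 37105 - 259584 = -222479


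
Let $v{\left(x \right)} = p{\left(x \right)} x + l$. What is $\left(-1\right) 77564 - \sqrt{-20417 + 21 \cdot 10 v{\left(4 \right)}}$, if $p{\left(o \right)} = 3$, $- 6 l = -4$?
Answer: $-77564 - 3 i \sqrt{1973} \approx -77564.0 - 133.26 i$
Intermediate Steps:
$l = \frac{2}{3}$ ($l = \left(- \frac{1}{6}\right) \left(-4\right) = \frac{2}{3} \approx 0.66667$)
$v{\left(x \right)} = \frac{2}{3} + 3 x$ ($v{\left(x \right)} = 3 x + \frac{2}{3} = \frac{2}{3} + 3 x$)
$\left(-1\right) 77564 - \sqrt{-20417 + 21 \cdot 10 v{\left(4 \right)}} = \left(-1\right) 77564 - \sqrt{-20417 + 21 \cdot 10 \left(\frac{2}{3} + 3 \cdot 4\right)} = -77564 - \sqrt{-20417 + 210 \left(\frac{2}{3} + 12\right)} = -77564 - \sqrt{-20417 + 210 \cdot \frac{38}{3}} = -77564 - \sqrt{-20417 + 2660} = -77564 - \sqrt{-17757} = -77564 - 3 i \sqrt{1973}$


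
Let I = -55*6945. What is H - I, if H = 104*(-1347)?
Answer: 241887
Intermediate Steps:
H = -140088
I = -381975
H - I = -140088 - 1*(-381975) = -140088 + 381975 = 241887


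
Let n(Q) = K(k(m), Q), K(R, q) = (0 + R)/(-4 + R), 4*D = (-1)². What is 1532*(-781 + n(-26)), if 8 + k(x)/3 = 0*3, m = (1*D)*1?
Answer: -8366252/7 ≈ -1.1952e+6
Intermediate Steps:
D = ¼ (D = (¼)*(-1)² = (¼)*1 = ¼ ≈ 0.25000)
m = ¼ (m = (1*(¼))*1 = (¼)*1 = ¼ ≈ 0.25000)
k(x) = -24 (k(x) = -24 + 3*(0*3) = -24 + 3*0 = -24 + 0 = -24)
K(R, q) = R/(-4 + R)
n(Q) = 6/7 (n(Q) = -24/(-4 - 24) = -24/(-28) = -24*(-1/28) = 6/7)
1532*(-781 + n(-26)) = 1532*(-781 + 6/7) = 1532*(-5461/7) = -8366252/7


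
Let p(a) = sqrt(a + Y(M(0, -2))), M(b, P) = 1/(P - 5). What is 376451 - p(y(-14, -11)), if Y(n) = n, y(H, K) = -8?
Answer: 376451 - I*sqrt(399)/7 ≈ 3.7645e+5 - 2.8536*I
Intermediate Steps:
M(b, P) = 1/(-5 + P)
p(a) = sqrt(-1/7 + a) (p(a) = sqrt(a + 1/(-5 - 2)) = sqrt(a + 1/(-7)) = sqrt(a - 1/7) = sqrt(-1/7 + a))
376451 - p(y(-14, -11)) = 376451 - sqrt(-7 + 49*(-8))/7 = 376451 - sqrt(-7 - 392)/7 = 376451 - sqrt(-399)/7 = 376451 - I*sqrt(399)/7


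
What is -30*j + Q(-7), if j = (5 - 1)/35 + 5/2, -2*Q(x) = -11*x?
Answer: -1637/14 ≈ -116.93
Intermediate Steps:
Q(x) = 11*x/2 (Q(x) = -(-11)*x/2 = 11*x/2)
j = 183/70 (j = 4*(1/35) + 5*(½) = 4/35 + 5/2 = 183/70 ≈ 2.6143)
-30*j + Q(-7) = -30*183/70 + (11/2)*(-7) = -549/7 - 77/2 = -1637/14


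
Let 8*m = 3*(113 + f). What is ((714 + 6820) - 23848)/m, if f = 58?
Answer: -43504/171 ≈ -254.41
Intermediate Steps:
m = 513/8 (m = (3*(113 + 58))/8 = (3*171)/8 = (1/8)*513 = 513/8 ≈ 64.125)
((714 + 6820) - 23848)/m = ((714 + 6820) - 23848)/(513/8) = (7534 - 23848)*(8/513) = -16314*8/513 = -43504/171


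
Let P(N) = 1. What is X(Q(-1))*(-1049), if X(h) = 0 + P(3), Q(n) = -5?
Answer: -1049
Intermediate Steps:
X(h) = 1 (X(h) = 0 + 1 = 1)
X(Q(-1))*(-1049) = 1*(-1049) = -1049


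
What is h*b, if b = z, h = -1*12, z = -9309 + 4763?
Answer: 54552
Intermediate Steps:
z = -4546
h = -12
b = -4546
h*b = -12*(-4546) = 54552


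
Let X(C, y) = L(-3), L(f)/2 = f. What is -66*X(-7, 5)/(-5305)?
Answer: -396/5305 ≈ -0.074647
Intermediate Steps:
L(f) = 2*f
X(C, y) = -6 (X(C, y) = 2*(-3) = -6)
-66*X(-7, 5)/(-5305) = -66*(-6)/(-5305) = 396*(-1/5305) = -396/5305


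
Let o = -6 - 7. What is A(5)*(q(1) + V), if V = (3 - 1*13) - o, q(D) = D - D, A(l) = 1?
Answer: 3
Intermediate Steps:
o = -13
q(D) = 0
V = 3 (V = (3 - 1*13) - 1*(-13) = (3 - 13) + 13 = -10 + 13 = 3)
A(5)*(q(1) + V) = 1*(0 + 3) = 1*3 = 3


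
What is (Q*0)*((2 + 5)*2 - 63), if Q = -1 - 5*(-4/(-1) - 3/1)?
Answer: 0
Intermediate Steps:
Q = -6 (Q = -1 - 5*(-4*(-1) - 3*1) = -1 - 5*(4 - 3) = -1 - 5*1 = -1 - 5 = -6)
(Q*0)*((2 + 5)*2 - 63) = (-6*0)*((2 + 5)*2 - 63) = 0*(7*2 - 63) = 0*(14 - 63) = 0*(-49) = 0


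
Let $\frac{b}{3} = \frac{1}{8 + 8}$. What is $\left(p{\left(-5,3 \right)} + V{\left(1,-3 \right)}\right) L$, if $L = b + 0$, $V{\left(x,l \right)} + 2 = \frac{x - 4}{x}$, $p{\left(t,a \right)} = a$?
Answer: $- \frac{3}{8} \approx -0.375$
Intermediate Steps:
$b = \frac{3}{16}$ ($b = \frac{3}{8 + 8} = \frac{3}{16} \approx 0.1875$)
$V{\left(x,l \right)} = -2 + \frac{-4 + x}{x}$ ($V{\left(x,l \right)} = -2 + \frac{x - 4}{x} = -2 + \frac{-4 + x}{x}$)
$L = \frac{3}{16}$ ($L = \frac{3}{16} + 0 = \frac{3}{16} \approx 0.1875$)
$\left(p{\left(-5,3 \right)} + V{\left(1,-3 \right)}\right) L = \left(3 + \frac{-4 - 1}{1}\right) \frac{3}{16} = \left(3 + 1 \left(-4 - 1\right)\right) \frac{3}{16} = \left(3 + 1 \left(-5\right)\right) \frac{3}{16} = \left(3 - 5\right) \frac{3}{16} = \left(-2\right) \frac{3}{16} = - \frac{3}{8}$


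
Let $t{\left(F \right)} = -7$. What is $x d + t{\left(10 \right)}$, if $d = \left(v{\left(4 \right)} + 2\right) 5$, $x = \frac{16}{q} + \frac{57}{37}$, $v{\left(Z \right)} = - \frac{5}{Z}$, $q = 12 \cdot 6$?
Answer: $- \frac{173}{444} \approx -0.38964$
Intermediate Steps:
$q = 72$
$x = \frac{587}{333}$ ($x = \frac{16}{72} + \frac{57}{37} = 16 \cdot \frac{1}{72} + 57 \cdot \frac{1}{37} = \frac{2}{9} + \frac{57}{37} = \frac{587}{333} \approx 1.7628$)
$d = \frac{15}{4}$ ($d = \left(- \frac{5}{4} + 2\right) 5 = \frac{3}{4} \cdot 5 = \frac{15}{4} \approx 3.75$)
$x d + t{\left(10 \right)} = \frac{587}{333} \cdot \frac{15}{4} - 7 = \frac{2935}{444} - 7 = - \frac{173}{444}$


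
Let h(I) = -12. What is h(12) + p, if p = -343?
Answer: -355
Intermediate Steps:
h(12) + p = -12 - 343 = -355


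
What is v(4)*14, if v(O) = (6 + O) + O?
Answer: 196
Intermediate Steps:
v(O) = 6 + 2*O
v(4)*14 = (6 + 2*4)*14 = (6 + 8)*14 = 14*14 = 196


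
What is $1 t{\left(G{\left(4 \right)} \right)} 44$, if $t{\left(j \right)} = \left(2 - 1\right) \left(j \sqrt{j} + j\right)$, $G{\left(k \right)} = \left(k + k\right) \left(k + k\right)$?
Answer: $25344$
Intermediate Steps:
$G{\left(k \right)} = 4 k^{2}$ ($G{\left(k \right)} = 2 k 2 k = 4 k^{2}$)
$t{\left(j \right)} = j + j^{\frac{3}{2}}$ ($t{\left(j \right)} = 1 \left(j^{\frac{3}{2}} + j\right) = 1 \left(j + j^{\frac{3}{2}}\right) = j + j^{\frac{3}{2}}$)
$1 t{\left(G{\left(4 \right)} \right)} 44 = 1 \left(4 \cdot 4^{2} + \left(4 \cdot 4^{2}\right)^{\frac{3}{2}}\right) 44 = 1 \left(4 \cdot 16 + \left(4 \cdot 16\right)^{\frac{3}{2}}\right) 44 = 1 \left(64 + 64^{\frac{3}{2}}\right) 44 = 1 \left(64 + 512\right) 44 = 1 \cdot 576 \cdot 44 = 576 \cdot 44 = 25344$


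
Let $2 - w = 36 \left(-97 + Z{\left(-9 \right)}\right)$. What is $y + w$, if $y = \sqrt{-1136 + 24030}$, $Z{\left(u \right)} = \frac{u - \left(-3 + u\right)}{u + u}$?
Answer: $3500 + \sqrt{22894} \approx 3651.3$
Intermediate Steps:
$Z{\left(u \right)} = \frac{3}{2 u}$
$w = 3500$ ($w = 2 - 36 \left(-97 + \frac{3}{2 \left(-9\right)}\right) = 2 - 36 \left(-97 + \frac{3}{2} \left(- \frac{1}{9}\right)\right) = 2 - 36 \left(-97 - \frac{1}{6}\right) = 2 - 36 \left(- \frac{583}{6}\right) = 2 - -3498 = 2 + 3498 = 3500$)
$y = \sqrt{22894} \approx 151.31$
$y + w = \sqrt{22894} + 3500 = 3500 + \sqrt{22894}$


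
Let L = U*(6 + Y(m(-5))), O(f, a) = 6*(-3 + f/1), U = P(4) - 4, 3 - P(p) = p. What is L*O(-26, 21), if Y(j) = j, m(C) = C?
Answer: 870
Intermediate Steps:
P(p) = 3 - p
U = -5 (U = (3 - 1*4) - 4 = (3 - 4) - 4 = -1 - 4 = -5)
O(f, a) = -18 + 6*f (O(f, a) = 6*(-3 + f*1) = 6*(-3 + f) = -18 + 6*f)
L = -5 (L = -5*(6 - 5) = -5*1 = -5)
L*O(-26, 21) = -5*(-18 + 6*(-26)) = -5*(-18 - 156) = -5*(-174) = 870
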